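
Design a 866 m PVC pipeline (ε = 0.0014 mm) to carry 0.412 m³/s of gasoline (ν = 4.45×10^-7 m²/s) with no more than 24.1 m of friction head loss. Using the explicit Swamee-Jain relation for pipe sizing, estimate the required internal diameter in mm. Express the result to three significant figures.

D ≈ 346 mm

Swamee-Jain (Type III): D = 0.66·[ε^1.25·(LQ²/(gh_f))^4.75 + ν·Q^9.4·(L/(gh_f))^5.2]^0.04
LQ²/(gh_f) = 0.6218; L/(gh_f) = 3.663
Term 1 = ε^1.25·(…)^4.75 = 5.04×10^-9; Term 2 = ν·Q^9.4·(…)^5.2 = 9.13×10^-8
D = 0.66·(5.04×10^-9 + 9.13×10^-8)^0.04 = 0.3459 m = 346 mm
Check: V = 4.39 m/s, Re = 3.41×10^6, f = 0.009757, h_f = 24.0 m ≈ 24.1 m ✓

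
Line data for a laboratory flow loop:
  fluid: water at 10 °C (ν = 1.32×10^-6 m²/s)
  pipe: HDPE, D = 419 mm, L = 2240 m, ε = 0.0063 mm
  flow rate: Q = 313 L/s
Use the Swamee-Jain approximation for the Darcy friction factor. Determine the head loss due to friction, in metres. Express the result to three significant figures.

h_f ≈ 17.7 m

V = 4Q/(πD²) = 4·0.313/(π·0.419²) = 2.270 m/s
Re = VD/ν = 2.270·0.419/1.32×10^-6 = 7.21×10^5 → turbulent
ε/D = 0.0063/419 = 1.50×10^-5
Swamee-Jain: f = 0.01257
h_f = f(L/D)V²/(2g) = 0.01257·(2240/0.419)·2.270²/(2·9.81) = 17.65 m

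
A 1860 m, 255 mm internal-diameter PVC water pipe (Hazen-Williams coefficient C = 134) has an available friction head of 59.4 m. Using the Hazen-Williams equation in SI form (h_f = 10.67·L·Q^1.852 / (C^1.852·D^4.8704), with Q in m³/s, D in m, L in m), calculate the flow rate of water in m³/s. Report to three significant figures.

Q ≈ 0.160 m³/s

Rearranging: Q = [h_f·C^1.852·D^4.8704 / (10.67·L)]^(1/1.852)
Q = [59.4·134^1.852·0.255^4.8704 / (10.67·1860)]^0.540 = 0.1598 m³/s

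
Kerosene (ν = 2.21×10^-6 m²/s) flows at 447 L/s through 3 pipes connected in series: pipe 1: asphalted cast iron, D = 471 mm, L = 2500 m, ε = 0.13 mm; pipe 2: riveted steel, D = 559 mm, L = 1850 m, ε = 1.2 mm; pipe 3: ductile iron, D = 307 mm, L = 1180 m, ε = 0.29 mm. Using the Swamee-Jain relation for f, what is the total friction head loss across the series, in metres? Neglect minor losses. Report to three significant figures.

Pipe 1: V = 2.566 m/s, Re = 5.47×10^5, ε/D = 2.76×10^-4, f = 0.01608, h_1 = f(L/D)V²/2g = 28.63 m
Pipe 2: V = 1.821 m/s, Re = 4.61×10^5, ε/D = 0.00215, f = 0.02436, h_2 = f(L/D)V²/2g = 13.63 m
Pipe 3: V = 6.039 m/s, Re = 8.39×10^5, ε/D = 9.45×10^-4, f = 0.01984, h_3 = f(L/D)V²/2g = 141.7 m
Series → Q common, losses add: H = Σh = 184.0 m

H ≈ 184 m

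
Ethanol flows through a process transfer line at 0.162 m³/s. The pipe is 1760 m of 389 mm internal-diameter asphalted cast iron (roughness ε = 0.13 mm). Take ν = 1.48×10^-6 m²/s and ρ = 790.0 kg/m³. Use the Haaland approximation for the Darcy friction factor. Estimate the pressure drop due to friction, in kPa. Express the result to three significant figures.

Δp ≈ 55.8 kPa

V = 4Q/(πD²) = 4·0.162/(π·0.389²) = 1.363 m/s
Re = VD/ν = 1.363·0.389/1.48×10^-6 = 3.58×10^5 → turbulent
ε/D = 0.13/389 = 3.34×10^-4
Haaland: f = 0.01680
h_f = f(L/D)V²/(2g) = 0.01680·(1760/0.389)·1.363²/(2·9.81) = 7.197 m
Δp = ρg·h_f = 790.0·9.81·7.197 = 55.77 kPa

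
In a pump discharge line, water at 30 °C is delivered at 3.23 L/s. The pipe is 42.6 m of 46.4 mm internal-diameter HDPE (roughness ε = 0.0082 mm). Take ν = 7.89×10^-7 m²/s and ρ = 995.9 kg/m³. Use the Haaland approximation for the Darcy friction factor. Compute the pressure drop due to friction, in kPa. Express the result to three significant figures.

V = 4Q/(πD²) = 4·0.00323/(π·0.0464²) = 1.910 m/s
Re = VD/ν = 1.910·0.0464/7.89×10^-7 = 1.12×10^5 → turbulent
ε/D = 0.0082/46.4 = 1.77×10^-4
Haaland: f = 0.01826
h_f = f(L/D)V²/(2g) = 0.01826·(42.6/0.0464)·1.910²/(2·9.81) = 3.118 m
Δp = ρg·h_f = 995.9·9.81·3.118 = 30.46 kPa

Δp ≈ 30.5 kPa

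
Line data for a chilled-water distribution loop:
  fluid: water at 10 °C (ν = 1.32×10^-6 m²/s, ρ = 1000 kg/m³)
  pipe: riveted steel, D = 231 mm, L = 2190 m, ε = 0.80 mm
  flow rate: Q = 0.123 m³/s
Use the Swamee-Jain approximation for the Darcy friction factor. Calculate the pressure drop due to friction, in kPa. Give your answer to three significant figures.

V = 4Q/(πD²) = 4·0.123/(π·0.231²) = 2.935 m/s
Re = VD/ν = 2.935·0.231/1.32×10^-6 = 5.14×10^5 → turbulent
ε/D = 0.80/231 = 0.00346
Swamee-Jain: f = 0.02760
h_f = f(L/D)V²/(2g) = 0.02760·(2190/0.231)·2.935²/(2·9.81) = 114.9 m
Δp = ρg·h_f = 1000·9.81·114.9 = 1127 kPa

Δp ≈ 1130 kPa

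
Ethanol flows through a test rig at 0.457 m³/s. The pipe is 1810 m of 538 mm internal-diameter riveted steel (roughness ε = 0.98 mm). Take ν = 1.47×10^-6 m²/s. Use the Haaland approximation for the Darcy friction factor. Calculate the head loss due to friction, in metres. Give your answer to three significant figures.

V = 4Q/(πD²) = 4·0.457/(π·0.538²) = 2.010 m/s
Re = VD/ν = 2.010·0.538/1.47×10^-6 = 7.36×10^5 → turbulent
ε/D = 0.98/538 = 0.00182
Haaland: f = 0.02313
h_f = f(L/D)V²/(2g) = 0.02313·(1810/0.538)·2.010²/(2·9.81) = 16.03 m

h_f ≈ 16.0 m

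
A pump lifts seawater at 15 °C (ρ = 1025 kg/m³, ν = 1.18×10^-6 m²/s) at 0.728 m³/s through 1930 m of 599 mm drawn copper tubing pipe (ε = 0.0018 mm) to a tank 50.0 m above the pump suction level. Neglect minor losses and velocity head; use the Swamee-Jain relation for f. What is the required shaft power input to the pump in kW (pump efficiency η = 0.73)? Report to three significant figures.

V = 4Q/(πD²) = 2.583 m/s; Re = 1.31×10^6; ε/D = 3.01×10^-6; f = 0.01118
h_f = f(L/D)V²/2g = 12.26 m
Total head H = z + h_f = 50.0 + 12.26 = 62.26 m
P_hyd = ρgQH = 1025·9.81·0.728·62.26 = 455.7 kW
P_shaft = P_hyd/η = 455.7/0.73 = 624.3 kW

P_shaft ≈ 624 kW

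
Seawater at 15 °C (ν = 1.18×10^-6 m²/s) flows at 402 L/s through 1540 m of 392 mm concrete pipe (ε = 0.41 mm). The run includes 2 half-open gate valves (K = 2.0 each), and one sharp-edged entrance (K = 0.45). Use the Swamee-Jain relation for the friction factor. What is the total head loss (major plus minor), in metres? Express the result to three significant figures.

V = 4Q/(πD²) = 3.331 m/s; V²/2g = 0.5655 m
Re = 1.11×10^6, ε/D = 0.00105 → f = 0.02020 (Swamee-Jain)
Major: h_f = f(L/D)·V²/2g = 0.02020·3929·0.5655 = 44.88 m
Minor: ΣK = 4.45; h_m = ΣK·V²/2g = 2.516 m
Total H_L = 44.88 + 2.516 = 47.40 m

H_L ≈ 47.4 m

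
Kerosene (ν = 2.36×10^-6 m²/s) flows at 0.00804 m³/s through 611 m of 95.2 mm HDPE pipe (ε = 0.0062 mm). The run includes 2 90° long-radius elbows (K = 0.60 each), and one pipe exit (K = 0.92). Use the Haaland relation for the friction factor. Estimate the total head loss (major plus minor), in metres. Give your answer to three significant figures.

V = 4Q/(πD²) = 1.130 m/s; V²/2g = 0.06503 m
Re = 4.56×10^4, ε/D = 6.51×10^-5 → f = 0.02132 (Haaland)
Major: h_f = f(L/D)·V²/2g = 0.02132·6418·0.06503 = 8.897 m
Minor: ΣK = 2.12; h_m = ΣK·V²/2g = 0.1379 m
Total H_L = 8.897 + 0.1379 = 9.035 m

H_L ≈ 9.04 m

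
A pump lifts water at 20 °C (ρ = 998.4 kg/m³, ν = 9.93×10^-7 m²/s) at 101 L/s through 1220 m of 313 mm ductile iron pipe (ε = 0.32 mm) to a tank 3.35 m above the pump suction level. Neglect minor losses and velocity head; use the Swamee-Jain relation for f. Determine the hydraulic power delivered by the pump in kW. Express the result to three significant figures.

V = 4Q/(πD²) = 1.313 m/s; Re = 4.14×10^5; ε/D = 0.00102; f = 0.02058
h_f = f(L/D)V²/2g = 7.043 m
Total head H = z + h_f = 3.35 + 7.043 = 10.39 m
P_hyd = ρgQH = 998.4·9.81·0.101·10.39 = 10.28 kW

P_hyd ≈ 10.3 kW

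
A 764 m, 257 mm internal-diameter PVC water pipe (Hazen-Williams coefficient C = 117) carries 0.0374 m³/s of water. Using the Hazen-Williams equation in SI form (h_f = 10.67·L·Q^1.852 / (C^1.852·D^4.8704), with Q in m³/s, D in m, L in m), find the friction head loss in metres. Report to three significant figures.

h_f = 10.67·764·0.0374^1.852 / (117^1.852·0.257^4.8704) = 2.050 m

h_f ≈ 2.05 m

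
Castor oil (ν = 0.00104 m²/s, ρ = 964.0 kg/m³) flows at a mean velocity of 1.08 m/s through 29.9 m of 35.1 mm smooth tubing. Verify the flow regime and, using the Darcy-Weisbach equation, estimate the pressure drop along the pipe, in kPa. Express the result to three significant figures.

Re = VD/ν = 1.08·0.03510/0.00104 = 36.5 → laminar (Re < 2300)
f = 64/Re = 1.756
h_f = f(L/D)V²/(2g) = 1.756·(29.9/0.03510)·1.08²/(2·9.81) = 88.92 m
Δp = ρg·h_f = 964.0·9.81·88.92 = 840.9 kPa

Δp ≈ 841 kPa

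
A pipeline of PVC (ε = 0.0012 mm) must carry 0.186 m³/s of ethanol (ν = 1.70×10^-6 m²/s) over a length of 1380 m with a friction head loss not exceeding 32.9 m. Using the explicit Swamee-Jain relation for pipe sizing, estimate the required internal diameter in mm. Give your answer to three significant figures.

Swamee-Jain (Type III): D = 0.66·[ε^1.25·(LQ²/(gh_f))^4.75 + ν·Q^9.4·(L/(gh_f))^5.2]^0.04
LQ²/(gh_f) = 0.1479; L/(gh_f) = 4.276
Term 1 = ε^1.25·(…)^4.75 = 4.54×10^-12; Term 2 = ν·Q^9.4·(…)^5.2 = 4.42×10^-10
D = 0.66·(4.54×10^-12 + 4.42×10^-10)^0.04 = 0.2790 m = 279 mm
Check: V = 3.04 m/s, Re = 4.99×10^5, f = 0.01316, h_f = 30.7 m ≈ 32.9 m ✓

D ≈ 279 mm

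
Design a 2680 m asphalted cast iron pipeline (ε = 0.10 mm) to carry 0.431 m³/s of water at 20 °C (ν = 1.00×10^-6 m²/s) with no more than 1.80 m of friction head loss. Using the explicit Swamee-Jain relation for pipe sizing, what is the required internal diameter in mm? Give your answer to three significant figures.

Swamee-Jain (Type III): D = 0.66·[ε^1.25·(LQ²/(gh_f))^4.75 + ν·Q^9.4·(L/(gh_f))^5.2]^0.04
LQ²/(gh_f) = 28.19; L/(gh_f) = 151.8
Term 1 = ε^1.25·(…)^4.75 = 77.3; Term 2 = ν·Q^9.4·(…)^5.2 = 80.6
D = 0.66·(77.3 + 80.6)^0.04 = 0.8081 m = 808 mm
Check: V = 0.840 m/s, Re = 6.79×10^5, f = 0.01430, h_f = 1.71 m ≈ 1.80 m ✓

D ≈ 808 mm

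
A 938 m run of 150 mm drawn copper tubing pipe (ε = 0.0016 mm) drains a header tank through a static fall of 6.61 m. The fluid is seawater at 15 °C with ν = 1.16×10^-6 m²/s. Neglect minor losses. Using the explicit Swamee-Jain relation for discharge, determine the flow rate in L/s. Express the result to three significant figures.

Swamee-Jain (Type II): Q = -0.965·√(gD⁵h_f/L)·ln[ε/(3.7D) + √(3.17ν²L/(gD³h_f))]
√(gD⁵h_f/L) = √(9.81·0.150⁵·6.61/938) = 0.002291
ε/(3.7D) = 2.88×10^-6; √(3.17ν²L/(gD³h_f)) = 1.35×10^-4
Q = -0.965·0.002291·ln(1.381×10^-4) = 0.01965 m³/s
Check: V = 1.11 m/s, Re = 1.44×10^5, f = 0.01666, h_f = 6.57 m ≈ 6.61 m ✓

Q ≈ 19.7 L/s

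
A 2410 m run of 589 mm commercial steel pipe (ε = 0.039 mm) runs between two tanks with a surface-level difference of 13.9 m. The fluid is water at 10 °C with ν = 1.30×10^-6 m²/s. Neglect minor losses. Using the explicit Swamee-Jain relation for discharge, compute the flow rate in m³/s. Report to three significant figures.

Swamee-Jain (Type II): Q = -0.965·√(gD⁵h_f/L)·ln[ε/(3.7D) + √(3.17ν²L/(gD³h_f))]
√(gD⁵h_f/L) = √(9.81·0.589⁵·13.9/2410) = 0.06333
ε/(3.7D) = 1.79×10^-5; √(3.17ν²L/(gD³h_f)) = 2.15×10^-5
Q = -0.965·0.06333·ln(3.942×10^-5) = 0.6198 m³/s
Check: V = 2.27 m/s, Re = 1.03×10^6, f = 0.01293, h_f = 14.0 m ≈ 13.9 m ✓

Q ≈ 0.620 m³/s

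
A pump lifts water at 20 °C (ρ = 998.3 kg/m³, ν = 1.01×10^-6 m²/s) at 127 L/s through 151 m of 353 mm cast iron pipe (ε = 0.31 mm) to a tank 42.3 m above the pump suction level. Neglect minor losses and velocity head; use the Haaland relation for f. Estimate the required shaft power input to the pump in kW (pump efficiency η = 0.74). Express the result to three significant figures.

P_shaft ≈ 72.3 kW

V = 4Q/(πD²) = 1.298 m/s; Re = 4.54×10^5; ε/D = 8.78×10^-4; f = 0.01970
h_f = f(L/D)V²/2g = 0.7231 m
Total head H = z + h_f = 42.3 + 0.7231 = 43.02 m
P_hyd = ρgQH = 998.3·9.81·0.127·43.02 = 53.51 kW
P_shaft = P_hyd/η = 53.51/0.74 = 72.31 kW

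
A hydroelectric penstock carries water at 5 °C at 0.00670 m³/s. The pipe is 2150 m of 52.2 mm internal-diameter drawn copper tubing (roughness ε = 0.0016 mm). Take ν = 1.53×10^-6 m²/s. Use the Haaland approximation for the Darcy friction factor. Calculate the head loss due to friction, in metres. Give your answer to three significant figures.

V = 4Q/(πD²) = 4·0.00670/(π·0.0522²) = 3.131 m/s
Re = VD/ν = 3.131·0.0522/1.53×10^-6 = 1.07×10^5 → turbulent
ε/D = 0.0016/52.2 = 3.07×10^-5
Haaland: f = 0.01771
h_f = f(L/D)V²/(2g) = 0.01771·(2150/0.0522)·3.131²/(2·9.81) = 364.4 m

h_f ≈ 364 m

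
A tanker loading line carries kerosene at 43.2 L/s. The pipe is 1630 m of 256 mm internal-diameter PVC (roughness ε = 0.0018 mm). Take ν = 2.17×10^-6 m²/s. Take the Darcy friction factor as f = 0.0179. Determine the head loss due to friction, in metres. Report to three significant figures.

V = 4Q/(πD²) = 4·0.0432/(π·0.256²) = 0.8393 m/s
h_f = f(L/D)V²/(2g) = 0.01790·(1630/0.256)·0.8393²/(2·9.81) = 4.092 m

h_f ≈ 4.09 m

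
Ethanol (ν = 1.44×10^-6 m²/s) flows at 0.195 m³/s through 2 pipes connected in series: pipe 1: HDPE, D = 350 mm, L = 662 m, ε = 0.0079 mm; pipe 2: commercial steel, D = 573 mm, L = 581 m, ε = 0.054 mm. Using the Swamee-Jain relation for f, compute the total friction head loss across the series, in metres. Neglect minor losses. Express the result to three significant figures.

H ≈ 5.79 m

Pipe 1: V = 2.027 m/s, Re = 4.93×10^5, ε/D = 2.26×10^-5, f = 0.01348, h_1 = f(L/D)V²/2g = 5.337 m
Pipe 2: V = 0.7562 m/s, Re = 3.01×10^5, ε/D = 9.42×10^-5, f = 0.01538, h_2 = f(L/D)V²/2g = 0.4544 m
Series → Q common, losses add: H = Σh = 5.791 m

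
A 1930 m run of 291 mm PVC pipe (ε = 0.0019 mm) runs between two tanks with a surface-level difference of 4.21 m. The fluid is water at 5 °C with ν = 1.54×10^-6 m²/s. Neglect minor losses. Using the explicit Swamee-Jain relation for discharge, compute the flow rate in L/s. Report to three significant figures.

Swamee-Jain (Type II): Q = -0.965·√(gD⁵h_f/L)·ln[ε/(3.7D) + √(3.17ν²L/(gD³h_f))]
√(gD⁵h_f/L) = √(9.81·0.291⁵·4.21/1930) = 0.006682
ε/(3.7D) = 1.76×10^-6; √(3.17ν²L/(gD³h_f)) = 1.19×10^-4
Q = -0.965·0.006682·ln(1.212×10^-4) = 0.05815 m³/s
Check: V = 0.874 m/s, Re = 1.65×10^5, f = 0.01618, h_f = 4.18 m ≈ 4.21 m ✓

Q ≈ 58.2 L/s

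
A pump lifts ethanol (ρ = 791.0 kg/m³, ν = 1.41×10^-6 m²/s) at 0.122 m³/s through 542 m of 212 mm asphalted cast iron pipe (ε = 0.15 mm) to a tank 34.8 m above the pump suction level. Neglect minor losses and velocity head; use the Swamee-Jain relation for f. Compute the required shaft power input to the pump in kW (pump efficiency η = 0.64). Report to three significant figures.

P_shaft ≈ 95.1 kW

V = 4Q/(πD²) = 3.456 m/s; Re = 5.20×10^5; ε/D = 7.08×10^-4; f = 0.01893
h_f = f(L/D)V²/2g = 29.47 m
Total head H = z + h_f = 34.8 + 29.47 = 64.27 m
P_hyd = ρgQH = 791.0·9.81·0.122·64.27 = 60.84 kW
P_shaft = P_hyd/η = 60.84/0.64 = 95.07 kW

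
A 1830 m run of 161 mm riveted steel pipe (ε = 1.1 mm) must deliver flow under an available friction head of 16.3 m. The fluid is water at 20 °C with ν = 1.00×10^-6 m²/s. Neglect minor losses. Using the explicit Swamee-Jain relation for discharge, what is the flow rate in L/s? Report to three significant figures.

Swamee-Jain (Type II): Q = -0.965·√(gD⁵h_f/L)·ln[ε/(3.7D) + √(3.17ν²L/(gD³h_f))]
√(gD⁵h_f/L) = √(9.81·0.161⁵·16.3/1830) = 0.003074
ε/(3.7D) = 0.00185; √(3.17ν²L/(gD³h_f)) = 9.32×10^-5
Q = -0.965·0.003074·ln(0.001940) = 0.01853 m³/s
Check: V = 0.910 m/s, Re = 1.47×10^5, f = 0.03418, h_f = 16.4 m ≈ 16.3 m ✓

Q ≈ 18.5 L/s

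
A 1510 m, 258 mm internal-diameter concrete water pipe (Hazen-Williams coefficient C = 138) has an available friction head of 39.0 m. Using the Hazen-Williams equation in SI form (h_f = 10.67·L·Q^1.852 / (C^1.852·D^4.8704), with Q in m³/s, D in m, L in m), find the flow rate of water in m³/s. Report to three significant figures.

Rearranging: Q = [h_f·C^1.852·D^4.8704 / (10.67·L)]^(1/1.852)
Q = [39.0·138^1.852·0.258^4.8704 / (10.67·1510)]^0.540 = 0.1514 m³/s

Q ≈ 0.151 m³/s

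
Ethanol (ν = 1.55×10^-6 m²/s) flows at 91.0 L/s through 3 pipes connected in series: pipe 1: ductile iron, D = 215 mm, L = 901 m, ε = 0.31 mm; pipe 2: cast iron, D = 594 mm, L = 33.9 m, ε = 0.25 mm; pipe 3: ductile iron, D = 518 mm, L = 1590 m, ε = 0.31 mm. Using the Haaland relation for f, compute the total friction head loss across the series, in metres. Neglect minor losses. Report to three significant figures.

Pipe 1: V = 2.507 m/s, Re = 3.48×10^5, ε/D = 0.00144, f = 0.02213, h_1 = f(L/D)V²/2g = 29.69 m
Pipe 2: V = 0.3284 m/s, Re = 1.26×10^5, ε/D = 4.21×10^-4, f = 0.01915, h_2 = f(L/D)V²/2g = 0.006007 m
Pipe 3: V = 0.4318 m/s, Re = 1.44×10^5, ε/D = 5.98×10^-4, f = 0.01969, h_3 = f(L/D)V²/2g = 0.5742 m
Series → Q common, losses add: H = Σh = 30.27 m

H ≈ 30.3 m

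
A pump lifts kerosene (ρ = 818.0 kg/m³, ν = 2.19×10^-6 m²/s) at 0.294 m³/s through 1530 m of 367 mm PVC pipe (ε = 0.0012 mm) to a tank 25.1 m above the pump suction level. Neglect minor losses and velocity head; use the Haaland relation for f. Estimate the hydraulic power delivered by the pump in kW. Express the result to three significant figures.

P_hyd ≈ 111 kW

V = 4Q/(πD²) = 2.779 m/s; Re = 4.66×10^5; ε/D = 3.27×10^-6; f = 0.01326
h_f = f(L/D)V²/2g = 21.77 m
Total head H = z + h_f = 25.1 + 21.77 = 46.87 m
P_hyd = ρgQH = 818.0·9.81·0.294·46.87 = 110.6 kW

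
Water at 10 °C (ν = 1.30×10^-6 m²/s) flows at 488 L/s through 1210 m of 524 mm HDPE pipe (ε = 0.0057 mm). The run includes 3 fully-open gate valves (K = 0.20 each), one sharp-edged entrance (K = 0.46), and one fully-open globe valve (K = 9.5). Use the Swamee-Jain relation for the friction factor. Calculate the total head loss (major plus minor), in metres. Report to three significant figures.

H_L ≈ 10.0 m

V = 4Q/(πD²) = 2.263 m/s; V²/2g = 0.2610 m
Re = 9.12×10^5, ε/D = 1.09×10^-5 → f = 0.01204 (Swamee-Jain)
Major: h_f = f(L/D)·V²/2g = 0.01204·2309·0.2610 = 7.257 m
Minor: ΣK = 10.6; h_m = ΣK·V²/2g = 2.756 m
Total H_L = 7.257 + 2.756 = 10.01 m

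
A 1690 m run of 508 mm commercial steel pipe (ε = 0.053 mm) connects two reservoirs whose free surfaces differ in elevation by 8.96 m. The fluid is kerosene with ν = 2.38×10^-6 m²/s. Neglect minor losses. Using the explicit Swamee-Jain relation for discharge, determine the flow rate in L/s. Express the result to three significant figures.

Swamee-Jain (Type II): Q = -0.965·√(gD⁵h_f/L)·ln[ε/(3.7D) + √(3.17ν²L/(gD³h_f))]
√(gD⁵h_f/L) = √(9.81·0.508⁵·8.96/1690) = 0.04195
ε/(3.7D) = 2.82×10^-5; √(3.17ν²L/(gD³h_f)) = 5.13×10^-5
Q = -0.965·0.04195·ln(7.952×10^-5) = 0.3821 m³/s
Check: V = 1.89 m/s, Re = 4.02×10^5, f = 0.01490, h_f = 8.98 m ≈ 8.96 m ✓

Q ≈ 382 L/s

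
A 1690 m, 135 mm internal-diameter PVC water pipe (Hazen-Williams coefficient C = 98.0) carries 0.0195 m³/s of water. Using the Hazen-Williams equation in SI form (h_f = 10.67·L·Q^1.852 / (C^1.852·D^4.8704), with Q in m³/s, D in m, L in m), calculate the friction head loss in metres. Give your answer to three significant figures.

h_f ≈ 43.4 m

h_f = 10.67·1690·0.0195^1.852 / (98.0^1.852·0.135^4.8704) = 43.36 m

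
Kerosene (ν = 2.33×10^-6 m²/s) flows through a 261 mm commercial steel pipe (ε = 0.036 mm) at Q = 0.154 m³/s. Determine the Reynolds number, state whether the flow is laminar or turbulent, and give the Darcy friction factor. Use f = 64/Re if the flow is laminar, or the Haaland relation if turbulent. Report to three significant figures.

V = 4Q/(πD²) = 2.878 m/s
Re = VD/ν = 2.878·0.261/2.33×10^-6 = 3.22×10^5
Re > 4000 → turbulent; ε/D = 1.38×10^-4
Haaland: f = 0.01542

Re ≈ 3.22×10^5; turbulent; f ≈ 0.0154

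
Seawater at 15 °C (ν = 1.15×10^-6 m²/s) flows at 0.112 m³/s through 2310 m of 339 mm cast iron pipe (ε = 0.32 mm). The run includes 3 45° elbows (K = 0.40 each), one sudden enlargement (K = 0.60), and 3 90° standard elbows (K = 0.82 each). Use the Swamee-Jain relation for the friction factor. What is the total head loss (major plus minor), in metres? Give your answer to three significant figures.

H_L ≈ 11.2 m

V = 4Q/(πD²) = 1.241 m/s; V²/2g = 0.07848 m
Re = 3.66×10^5, ε/D = 9.44×10^-4 → f = 0.02033 (Swamee-Jain)
Major: h_f = f(L/D)·V²/2g = 0.02033·6814·0.07848 = 10.87 m
Minor: ΣK = 4.26; h_m = ΣK·V²/2g = 0.3343 m
Total H_L = 10.87 + 0.3343 = 11.21 m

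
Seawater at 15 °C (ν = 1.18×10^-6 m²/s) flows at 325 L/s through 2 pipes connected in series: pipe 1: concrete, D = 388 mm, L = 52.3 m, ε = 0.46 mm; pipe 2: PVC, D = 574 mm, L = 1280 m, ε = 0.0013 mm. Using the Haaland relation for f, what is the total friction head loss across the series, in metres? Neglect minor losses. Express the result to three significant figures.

H ≈ 3.34 m

Pipe 1: V = 2.749 m/s, Re = 9.04×10^5, ε/D = 0.00119, f = 0.02078, h_1 = f(L/D)V²/2g = 1.078 m
Pipe 2: V = 1.256 m/s, Re = 6.11×10^5, ε/D = 2.26×10^-6, f = 0.01264, h_2 = f(L/D)V²/2g = 2.265 m
Series → Q common, losses add: H = Σh = 3.344 m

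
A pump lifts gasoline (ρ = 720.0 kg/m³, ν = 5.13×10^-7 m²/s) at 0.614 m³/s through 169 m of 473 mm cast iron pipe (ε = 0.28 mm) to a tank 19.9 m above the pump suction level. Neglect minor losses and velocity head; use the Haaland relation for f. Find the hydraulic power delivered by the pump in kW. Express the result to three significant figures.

P_hyd ≈ 103 kW

V = 4Q/(πD²) = 3.494 m/s; Re = 3.22×10^6; ε/D = 5.92×10^-4; f = 0.01751
h_f = f(L/D)V²/2g = 3.893 m
Total head H = z + h_f = 19.9 + 3.893 = 23.79 m
P_hyd = ρgQH = 720.0·9.81·0.614·23.79 = 103.2 kW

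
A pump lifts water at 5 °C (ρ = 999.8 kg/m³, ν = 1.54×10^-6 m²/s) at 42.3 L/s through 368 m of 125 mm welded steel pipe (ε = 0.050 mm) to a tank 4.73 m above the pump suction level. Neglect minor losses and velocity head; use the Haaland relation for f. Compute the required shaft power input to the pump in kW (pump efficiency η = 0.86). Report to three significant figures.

V = 4Q/(πD²) = 3.447 m/s; Re = 2.80×10^5; ε/D = 4.00×10^-4; f = 0.01756
h_f = f(L/D)V²/2g = 31.31 m
Total head H = z + h_f = 4.73 + 31.31 = 36.04 m
P_hyd = ρgQH = 999.8·9.81·0.0423·36.04 = 14.95 kW
P_shaft = P_hyd/η = 14.95/0.86 = 17.39 kW

P_shaft ≈ 17.4 kW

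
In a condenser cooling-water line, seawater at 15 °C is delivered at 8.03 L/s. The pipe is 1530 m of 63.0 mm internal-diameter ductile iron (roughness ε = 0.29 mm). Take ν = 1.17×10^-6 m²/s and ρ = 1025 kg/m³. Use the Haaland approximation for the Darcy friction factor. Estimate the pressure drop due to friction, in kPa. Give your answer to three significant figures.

Δp ≈ 2510 kPa

V = 4Q/(πD²) = 4·0.00803/(π·0.0630²) = 2.576 m/s
Re = VD/ν = 2.576·0.0630/1.17×10^-6 = 1.39×10^5 → turbulent
ε/D = 0.29/63.0 = 0.00460
Haaland: f = 0.03033
h_f = f(L/D)V²/(2g) = 0.03033·(1530/0.0630)·2.576²/(2·9.81) = 249.1 m
Δp = ρg·h_f = 1025·9.81·249.1 = 2505 kPa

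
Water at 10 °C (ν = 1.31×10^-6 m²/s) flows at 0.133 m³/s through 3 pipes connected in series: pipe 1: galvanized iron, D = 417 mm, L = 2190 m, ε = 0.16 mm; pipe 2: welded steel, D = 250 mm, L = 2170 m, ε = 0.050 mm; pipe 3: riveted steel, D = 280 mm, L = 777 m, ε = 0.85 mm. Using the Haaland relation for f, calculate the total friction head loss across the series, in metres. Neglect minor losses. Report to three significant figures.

H ≈ 71.4 m

Pipe 1: V = 0.9738 m/s, Re = 3.10×10^5, ε/D = 3.84×10^-4, f = 0.01732, h_1 = f(L/D)V²/2g = 4.397 m
Pipe 2: V = 2.709 m/s, Re = 5.17×10^5, ε/D = 2.00×10^-4, f = 0.01525, h_2 = f(L/D)V²/2g = 49.52 m
Pipe 3: V = 2.160 m/s, Re = 4.62×10^5, ε/D = 0.00304, f = 0.02657, h_3 = f(L/D)V²/2g = 17.53 m
Series → Q common, losses add: H = Σh = 71.45 m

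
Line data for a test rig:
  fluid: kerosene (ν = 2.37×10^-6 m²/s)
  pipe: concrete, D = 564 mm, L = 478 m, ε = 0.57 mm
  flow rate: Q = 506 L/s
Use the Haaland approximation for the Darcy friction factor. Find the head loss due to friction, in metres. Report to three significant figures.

V = 4Q/(πD²) = 4·0.506/(π·0.564²) = 2.025 m/s
Re = VD/ν = 2.025·0.564/2.37×10^-6 = 4.82×10^5 → turbulent
ε/D = 0.57/564 = 0.00101
Haaland: f = 0.02026
h_f = f(L/D)V²/(2g) = 0.02026·(478/0.564)·2.025²/(2·9.81) = 3.590 m

h_f ≈ 3.59 m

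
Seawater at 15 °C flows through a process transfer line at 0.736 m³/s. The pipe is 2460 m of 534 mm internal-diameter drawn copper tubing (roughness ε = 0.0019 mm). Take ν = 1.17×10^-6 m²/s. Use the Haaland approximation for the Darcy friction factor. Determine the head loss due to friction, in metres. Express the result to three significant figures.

h_f ≈ 27.7 m

V = 4Q/(πD²) = 4·0.736/(π·0.534²) = 3.286 m/s
Re = VD/ν = 3.286·0.534/1.17×10^-6 = 1.50×10^6 → turbulent
ε/D = 0.0019/534 = 3.56×10^-6
Haaland: f = 0.01091
h_f = f(L/D)V²/(2g) = 0.01091·(2460/0.534)·3.286²/(2·9.81) = 27.67 m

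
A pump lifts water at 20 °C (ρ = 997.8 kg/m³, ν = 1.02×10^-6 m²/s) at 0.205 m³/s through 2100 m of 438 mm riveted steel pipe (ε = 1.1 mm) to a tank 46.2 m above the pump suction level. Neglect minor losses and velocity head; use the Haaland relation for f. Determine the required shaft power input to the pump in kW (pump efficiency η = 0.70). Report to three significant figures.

V = 4Q/(πD²) = 1.361 m/s; Re = 5.84×10^5; ε/D = 0.00251; f = 0.02519
h_f = f(L/D)V²/2g = 11.40 m
Total head H = z + h_f = 46.2 + 11.40 = 57.60 m
P_hyd = ρgQH = 997.8·9.81·0.205·57.60 = 115.6 kW
P_shaft = P_hyd/η = 115.6/0.70 = 165.1 kW

P_shaft ≈ 165 kW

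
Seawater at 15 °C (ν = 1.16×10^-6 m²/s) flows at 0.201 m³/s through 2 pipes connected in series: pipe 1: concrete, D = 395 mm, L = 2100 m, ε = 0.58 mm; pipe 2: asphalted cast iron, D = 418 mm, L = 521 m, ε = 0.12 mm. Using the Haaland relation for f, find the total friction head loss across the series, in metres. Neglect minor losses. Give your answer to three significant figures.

Pipe 1: V = 1.640 m/s, Re = 5.59×10^5, ε/D = 0.00147, f = 0.02201, h_1 = f(L/D)V²/2g = 16.05 m
Pipe 2: V = 1.465 m/s, Re = 5.28×10^5, ε/D = 2.87×10^-4, f = 0.01599, h_2 = f(L/D)V²/2g = 2.180 m
Series → Q common, losses add: H = Σh = 18.23 m

H ≈ 18.2 m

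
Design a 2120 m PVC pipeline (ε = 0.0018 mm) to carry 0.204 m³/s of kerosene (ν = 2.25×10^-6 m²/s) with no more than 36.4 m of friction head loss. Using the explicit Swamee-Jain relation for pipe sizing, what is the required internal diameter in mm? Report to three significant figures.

D ≈ 313 mm

Swamee-Jain (Type III): D = 0.66·[ε^1.25·(LQ²/(gh_f))^4.75 + ν·Q^9.4·(L/(gh_f))^5.2]^0.04
LQ²/(gh_f) = 0.2471; L/(gh_f) = 5.937
Term 1 = ε^1.25·(…)^4.75 = 8.61×10^-11; Term 2 = ν·Q^9.4·(…)^5.2 = 7.68×10^-9
D = 0.66·(8.61×10^-11 + 7.68×10^-9)^0.04 = 0.3127 m = 313 mm
Check: V = 2.66 m/s, Re = 3.69×10^5, f = 0.01391, h_f = 33.9 m ≈ 36.4 m ✓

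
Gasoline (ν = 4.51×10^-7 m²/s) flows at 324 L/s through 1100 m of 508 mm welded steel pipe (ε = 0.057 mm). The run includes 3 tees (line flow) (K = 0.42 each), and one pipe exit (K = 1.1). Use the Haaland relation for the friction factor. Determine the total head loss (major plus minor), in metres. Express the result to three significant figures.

V = 4Q/(πD²) = 1.599 m/s; V²/2g = 0.1302 m
Re = 1.80×10^6, ε/D = 1.12×10^-4 → f = 0.01301 (Haaland)
Major: h_f = f(L/D)·V²/2g = 0.01301·2165·0.1302 = 3.670 m
Minor: ΣK = 2.36; h_m = ΣK·V²/2g = 0.3074 m
Total H_L = 3.670 + 0.3074 = 3.977 m

H_L ≈ 3.98 m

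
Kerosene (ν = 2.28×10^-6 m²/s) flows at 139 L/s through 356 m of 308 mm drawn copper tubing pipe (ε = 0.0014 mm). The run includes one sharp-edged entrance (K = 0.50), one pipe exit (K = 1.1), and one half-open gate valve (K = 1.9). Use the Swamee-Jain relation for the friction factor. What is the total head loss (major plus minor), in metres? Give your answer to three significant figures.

V = 4Q/(πD²) = 1.866 m/s; V²/2g = 0.1774 m
Re = 2.52×10^5, ε/D = 4.55×10^-6 → f = 0.01490 (Swamee-Jain)
Major: h_f = f(L/D)·V²/2g = 0.01490·1156·0.1774 = 3.056 m
Minor: ΣK = 3.50; h_m = ΣK·V²/2g = 0.6209 m
Total H_L = 3.056 + 0.6209 = 3.677 m

H_L ≈ 3.68 m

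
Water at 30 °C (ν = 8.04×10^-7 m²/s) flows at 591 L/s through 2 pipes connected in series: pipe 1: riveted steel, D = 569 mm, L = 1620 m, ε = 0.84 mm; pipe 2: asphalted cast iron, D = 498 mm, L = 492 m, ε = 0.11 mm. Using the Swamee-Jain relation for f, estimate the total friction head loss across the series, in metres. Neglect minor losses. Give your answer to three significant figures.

Pipe 1: V = 2.324 m/s, Re = 1.64×10^6, ε/D = 0.00148, f = 0.02184, h_1 = f(L/D)V²/2g = 17.12 m
Pipe 2: V = 3.034 m/s, Re = 1.88×10^6, ε/D = 2.21×10^-4, f = 0.01459, h_2 = f(L/D)V²/2g = 6.766 m
Series → Q common, losses add: H = Σh = 23.88 m

H ≈ 23.9 m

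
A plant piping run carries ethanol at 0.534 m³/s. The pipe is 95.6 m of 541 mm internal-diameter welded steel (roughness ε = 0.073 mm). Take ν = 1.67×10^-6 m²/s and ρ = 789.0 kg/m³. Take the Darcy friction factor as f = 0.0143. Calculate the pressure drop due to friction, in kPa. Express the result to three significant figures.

Δp ≈ 5.38 kPa

V = 4Q/(πD²) = 4·0.534/(π·0.541²) = 2.323 m/s
h_f = f(L/D)V²/(2g) = 0.01430·(95.6/0.541)·2.323²/(2·9.81) = 0.6950 m
Δp = ρg·h_f = 789.0·9.81·0.6950 = 5.380 kPa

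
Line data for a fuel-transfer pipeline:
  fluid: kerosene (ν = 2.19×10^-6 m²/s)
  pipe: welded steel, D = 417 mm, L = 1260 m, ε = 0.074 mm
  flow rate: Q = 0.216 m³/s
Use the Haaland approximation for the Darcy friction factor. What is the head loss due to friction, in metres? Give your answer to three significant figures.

V = 4Q/(πD²) = 4·0.216/(π·0.417²) = 1.582 m/s
Re = VD/ν = 1.582·0.417/2.19×10^-6 = 3.01×10^5 → turbulent
ε/D = 0.074/417 = 1.77×10^-4
Haaland: f = 0.01588
h_f = f(L/D)V²/(2g) = 0.01588·(1260/0.417)·1.582²/(2·9.81) = 6.116 m

h_f ≈ 6.12 m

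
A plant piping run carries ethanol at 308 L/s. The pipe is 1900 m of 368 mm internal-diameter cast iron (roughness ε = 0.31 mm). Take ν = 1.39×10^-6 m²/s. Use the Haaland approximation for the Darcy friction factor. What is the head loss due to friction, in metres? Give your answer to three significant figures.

h_f ≈ 42.5 m

V = 4Q/(πD²) = 4·0.308/(π·0.368²) = 2.896 m/s
Re = VD/ν = 2.896·0.368/1.39×10^-6 = 7.67×10^5 → turbulent
ε/D = 0.31/368 = 8.42×10^-4
Haaland: f = 0.01927
h_f = f(L/D)V²/(2g) = 0.01927·(1900/0.368)·2.896²/(2·9.81) = 42.52 m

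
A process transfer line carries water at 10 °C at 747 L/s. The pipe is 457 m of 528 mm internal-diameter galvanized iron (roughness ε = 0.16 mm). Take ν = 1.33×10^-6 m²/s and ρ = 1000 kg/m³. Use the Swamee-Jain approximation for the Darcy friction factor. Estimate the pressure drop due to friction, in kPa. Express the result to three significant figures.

Δp ≈ 78.6 kPa

V = 4Q/(πD²) = 4·0.747/(π·0.528²) = 3.412 m/s
Re = VD/ν = 3.412·0.528/1.33×10^-6 = 1.35×10^6 → turbulent
ε/D = 0.16/528 = 3.03×10^-4
Swamee-Jain: f = 0.01560
h_f = f(L/D)V²/(2g) = 0.01560·(457/0.528)·3.412²/(2·9.81) = 8.010 m
Δp = ρg·h_f = 1000·9.81·8.010 = 78.58 kPa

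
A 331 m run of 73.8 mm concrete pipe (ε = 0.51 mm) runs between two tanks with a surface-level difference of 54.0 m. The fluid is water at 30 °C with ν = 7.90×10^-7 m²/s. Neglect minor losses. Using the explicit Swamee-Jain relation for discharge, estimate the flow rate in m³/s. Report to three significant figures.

Q ≈ 0.0113 m³/s

Swamee-Jain (Type II): Q = -0.965·√(gD⁵h_f/L)·ln[ε/(3.7D) + √(3.17ν²L/(gD³h_f))]
√(gD⁵h_f/L) = √(9.81·0.0738⁵·54.0/331) = 0.001872
ε/(3.7D) = 0.00187; √(3.17ν²L/(gD³h_f)) = 5.55×10^-5
Q = -0.965·0.001872·ln(0.001923) = 0.01130 m³/s
Check: V = 2.64 m/s, Re = 2.47×10^5, f = 0.03403, h_f = 54.3 m ≈ 54.0 m ✓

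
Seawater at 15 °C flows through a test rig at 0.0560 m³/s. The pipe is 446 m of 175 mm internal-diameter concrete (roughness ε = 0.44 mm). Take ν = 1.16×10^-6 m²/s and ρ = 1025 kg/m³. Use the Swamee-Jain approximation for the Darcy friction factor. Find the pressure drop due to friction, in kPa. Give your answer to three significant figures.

V = 4Q/(πD²) = 4·0.0560/(π·0.175²) = 2.328 m/s
Re = VD/ν = 2.328·0.175/1.16×10^-6 = 3.51×10^5 → turbulent
ε/D = 0.44/175 = 0.00251
Swamee-Jain: f = 0.02549
h_f = f(L/D)V²/(2g) = 0.02549·(446/0.175)·2.328²/(2·9.81) = 17.95 m
Δp = ρg·h_f = 1025·9.81·17.95 = 180.5 kPa

Δp ≈ 180 kPa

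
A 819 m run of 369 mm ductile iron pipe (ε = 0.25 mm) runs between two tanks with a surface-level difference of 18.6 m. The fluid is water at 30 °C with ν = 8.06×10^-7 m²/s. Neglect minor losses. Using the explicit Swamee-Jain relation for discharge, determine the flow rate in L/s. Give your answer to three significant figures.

Q ≈ 322 L/s

Swamee-Jain (Type II): Q = -0.965·√(gD⁵h_f/L)·ln[ε/(3.7D) + √(3.17ν²L/(gD³h_f))]
√(gD⁵h_f/L) = √(9.81·0.369⁵·18.6/819) = 0.03904
ε/(3.7D) = 1.83×10^-4; √(3.17ν²L/(gD³h_f)) = 1.36×10^-5
Q = -0.965·0.03904·ln(1.967×10^-4) = 0.3215 m³/s
Check: V = 3.01 m/s, Re = 1.38×10^6, f = 0.01828, h_f = 18.7 m ≈ 18.6 m ✓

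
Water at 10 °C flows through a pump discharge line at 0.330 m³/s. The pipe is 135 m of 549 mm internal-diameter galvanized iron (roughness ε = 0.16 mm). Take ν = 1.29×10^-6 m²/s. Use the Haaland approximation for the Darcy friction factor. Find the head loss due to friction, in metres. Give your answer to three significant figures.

h_f ≈ 0.388 m

V = 4Q/(πD²) = 4·0.330/(π·0.549²) = 1.394 m/s
Re = VD/ν = 1.394·0.549/1.29×10^-6 = 5.93×10^5 → turbulent
ε/D = 0.16/549 = 2.91×10^-4
Haaland: f = 0.01592
h_f = f(L/D)V²/(2g) = 0.01592·(135/0.549)·1.394²/(2·9.81) = 0.3877 m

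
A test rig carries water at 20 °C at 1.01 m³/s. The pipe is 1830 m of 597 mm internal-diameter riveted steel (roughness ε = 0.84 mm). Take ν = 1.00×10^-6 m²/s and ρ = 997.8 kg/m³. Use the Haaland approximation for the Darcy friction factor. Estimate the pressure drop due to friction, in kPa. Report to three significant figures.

Δp ≈ 428 kPa

V = 4Q/(πD²) = 4·1.01/(π·0.597²) = 3.608 m/s
Re = VD/ν = 3.608·0.597/1.00×10^-6 = 2.15×10^6 → turbulent
ε/D = 0.84/597 = 0.00141
Haaland: f = 0.02152
h_f = f(L/D)V²/(2g) = 0.02152·(1830/0.597)·3.608²/(2·9.81) = 43.76 m
Δp = ρg·h_f = 997.8·9.81·43.76 = 428.4 kPa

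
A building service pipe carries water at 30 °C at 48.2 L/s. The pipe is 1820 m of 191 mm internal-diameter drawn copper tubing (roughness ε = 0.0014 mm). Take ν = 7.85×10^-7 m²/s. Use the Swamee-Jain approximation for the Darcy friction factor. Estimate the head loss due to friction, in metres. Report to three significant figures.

h_f ≈ 18.8 m

V = 4Q/(πD²) = 4·0.0482/(π·0.191²) = 1.682 m/s
Re = VD/ν = 1.682·0.191/7.85×10^-7 = 4.09×10^5 → turbulent
ε/D = 0.0014/191 = 7.33×10^-6
Swamee-Jain: f = 0.01368
h_f = f(L/D)V²/(2g) = 0.01368·(1820/0.191)·1.682²/(2·9.81) = 18.80 m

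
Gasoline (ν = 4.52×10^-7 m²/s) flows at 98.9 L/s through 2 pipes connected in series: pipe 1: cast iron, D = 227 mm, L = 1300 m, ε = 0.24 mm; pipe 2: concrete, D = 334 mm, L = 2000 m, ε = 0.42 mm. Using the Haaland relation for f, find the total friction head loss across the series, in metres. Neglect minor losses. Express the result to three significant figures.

H ≈ 43.3 m

Pipe 1: V = 2.444 m/s, Re = 1.23×10^6, ε/D = 0.00106, f = 0.02015, h_1 = f(L/D)V²/2g = 35.13 m
Pipe 2: V = 1.129 m/s, Re = 8.34×10^5, ε/D = 0.00126, f = 0.02109, h_2 = f(L/D)V²/2g = 8.201 m
Series → Q common, losses add: H = Σh = 43.33 m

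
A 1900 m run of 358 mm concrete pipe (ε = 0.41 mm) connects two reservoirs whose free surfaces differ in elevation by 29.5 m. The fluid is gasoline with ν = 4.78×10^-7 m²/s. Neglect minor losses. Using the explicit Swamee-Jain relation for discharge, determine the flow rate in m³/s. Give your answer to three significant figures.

Swamee-Jain (Type II): Q = -0.965·√(gD⁵h_f/L)·ln[ε/(3.7D) + √(3.17ν²L/(gD³h_f))]
√(gD⁵h_f/L) = √(9.81·0.358⁵·29.5/1900) = 0.02993
ε/(3.7D) = 3.10×10^-4; √(3.17ν²L/(gD³h_f)) = 1.02×10^-5
Q = -0.965·0.02993·ln(3.197×10^-4) = 0.2324 m³/s
Check: V = 2.31 m/s, Re = 1.73×10^6, f = 0.02052, h_f = 29.6 m ≈ 29.5 m ✓

Q ≈ 0.232 m³/s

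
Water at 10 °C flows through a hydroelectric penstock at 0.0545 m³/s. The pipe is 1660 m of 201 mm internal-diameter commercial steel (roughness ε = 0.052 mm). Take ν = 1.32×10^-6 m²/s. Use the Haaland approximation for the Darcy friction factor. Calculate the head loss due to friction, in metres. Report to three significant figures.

V = 4Q/(πD²) = 4·0.0545/(π·0.201²) = 1.718 m/s
Re = VD/ν = 1.718·0.201/1.32×10^-6 = 2.62×10^5 → turbulent
ε/D = 0.052/201 = 2.59×10^-4
Haaland: f = 0.01674
h_f = f(L/D)V²/(2g) = 0.01674·(1660/0.201)·1.718²/(2·9.81) = 20.78 m

h_f ≈ 20.8 m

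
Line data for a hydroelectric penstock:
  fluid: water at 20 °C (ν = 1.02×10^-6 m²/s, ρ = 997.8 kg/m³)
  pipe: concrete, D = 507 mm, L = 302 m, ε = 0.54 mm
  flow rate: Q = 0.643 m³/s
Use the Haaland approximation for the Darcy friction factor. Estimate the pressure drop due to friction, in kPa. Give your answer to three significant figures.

Δp ≈ 60.7 kPa

V = 4Q/(πD²) = 4·0.643/(π·0.507²) = 3.185 m/s
Re = VD/ν = 3.185·0.507/1.02×10^-6 = 1.58×10^6 → turbulent
ε/D = 0.54/507 = 0.00107
Haaland: f = 0.02014
h_f = f(L/D)V²/(2g) = 0.02014·(302/0.507)·3.185²/(2·9.81) = 6.203 m
Δp = ρg·h_f = 997.8·9.81·6.203 = 60.72 kPa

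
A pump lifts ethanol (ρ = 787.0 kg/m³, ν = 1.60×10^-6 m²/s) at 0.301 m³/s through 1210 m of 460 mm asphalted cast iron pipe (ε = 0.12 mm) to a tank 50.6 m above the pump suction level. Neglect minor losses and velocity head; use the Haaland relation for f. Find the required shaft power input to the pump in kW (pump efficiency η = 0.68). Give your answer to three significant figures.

V = 4Q/(πD²) = 1.811 m/s; Re = 5.21×10^5; ε/D = 2.61×10^-4; f = 0.01579
h_f = f(L/D)V²/2g = 6.943 m
Total head H = z + h_f = 50.6 + 6.943 = 57.54 m
P_hyd = ρgQH = 787.0·9.81·0.301·57.54 = 133.7 kW
P_shaft = P_hyd/η = 133.7/0.68 = 196.7 kW

P_shaft ≈ 197 kW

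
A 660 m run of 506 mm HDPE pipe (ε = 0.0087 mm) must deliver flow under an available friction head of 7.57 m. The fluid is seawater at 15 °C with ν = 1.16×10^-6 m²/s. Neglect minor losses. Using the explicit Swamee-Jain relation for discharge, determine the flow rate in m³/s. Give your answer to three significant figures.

Q ≈ 0.633 m³/s

Swamee-Jain (Type II): Q = -0.965·√(gD⁵h_f/L)·ln[ε/(3.7D) + √(3.17ν²L/(gD³h_f))]
√(gD⁵h_f/L) = √(9.81·0.506⁵·7.57/660) = 0.06109
ε/(3.7D) = 4.65×10^-6; √(3.17ν²L/(gD³h_f)) = 1.71×10^-5
Q = -0.965·0.06109·ln(2.175×10^-5) = 0.6329 m³/s
Check: V = 3.15 m/s, Re = 1.37×10^6, f = 0.01151, h_f = 7.58 m ≈ 7.57 m ✓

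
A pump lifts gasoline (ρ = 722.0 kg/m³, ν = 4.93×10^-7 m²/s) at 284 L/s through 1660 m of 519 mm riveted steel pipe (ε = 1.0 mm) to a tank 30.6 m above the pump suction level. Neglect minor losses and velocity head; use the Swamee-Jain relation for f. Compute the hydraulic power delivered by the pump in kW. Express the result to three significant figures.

P_hyd ≈ 75.4 kW

V = 4Q/(πD²) = 1.342 m/s; Re = 1.41×10^6; ε/D = 0.00193; f = 0.02339
h_f = f(L/D)V²/2g = 6.870 m
Total head H = z + h_f = 30.6 + 6.870 = 37.47 m
P_hyd = ρgQH = 722.0·9.81·0.284·37.47 = 75.37 kW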